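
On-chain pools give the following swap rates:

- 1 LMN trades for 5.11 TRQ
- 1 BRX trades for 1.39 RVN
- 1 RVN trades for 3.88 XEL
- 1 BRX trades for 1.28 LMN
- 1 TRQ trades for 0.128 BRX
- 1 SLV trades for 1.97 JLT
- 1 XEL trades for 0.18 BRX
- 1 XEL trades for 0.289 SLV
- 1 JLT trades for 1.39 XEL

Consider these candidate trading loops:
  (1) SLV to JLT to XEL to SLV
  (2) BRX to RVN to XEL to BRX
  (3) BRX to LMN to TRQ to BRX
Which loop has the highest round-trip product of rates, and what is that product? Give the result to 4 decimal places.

0.9708

(1) 1.97 × 1.39 × 0.289 = 0.79137
(2) 1.39 × 3.88 × 0.18 = 0.97078
(3) 1.28 × 5.11 × 0.128 = 0.83722
Highest is cycle (2) at 0.9708 (≤1, no arbitrage).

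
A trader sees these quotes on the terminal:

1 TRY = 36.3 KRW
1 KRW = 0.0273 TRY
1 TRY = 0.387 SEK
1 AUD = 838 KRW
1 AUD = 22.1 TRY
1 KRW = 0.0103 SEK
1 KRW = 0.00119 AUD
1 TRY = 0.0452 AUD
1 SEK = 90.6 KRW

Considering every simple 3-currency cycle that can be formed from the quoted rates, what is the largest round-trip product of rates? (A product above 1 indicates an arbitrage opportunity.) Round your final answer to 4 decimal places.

TRY→AUD→KRW→TRY: 0.0452 × 838 × 0.0273 = 1.03406
TRY→SEK→KRW→TRY: 0.387 × 90.6 × 0.0273 = 0.95720
TRY→KRW→AUD→TRY: 36.3 × 0.00119 × 22.1 = 0.95465
Maximum is TRY→AUD→KRW→TRY at 1.0341; arbitrage exists.

1.0341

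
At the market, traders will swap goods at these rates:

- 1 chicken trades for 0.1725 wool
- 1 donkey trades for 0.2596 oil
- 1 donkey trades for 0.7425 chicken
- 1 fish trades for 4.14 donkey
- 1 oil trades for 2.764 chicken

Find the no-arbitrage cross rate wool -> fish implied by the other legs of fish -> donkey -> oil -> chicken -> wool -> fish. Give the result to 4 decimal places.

Known legs of the cycle: 4.14 × 0.2596 × 2.764 × 0.1725 = 0.51242719176
For no arbitrage the full-cycle product must be 1, so the missing rate is 1 / 0.51242719176 ≈ 1.951497.

1.9515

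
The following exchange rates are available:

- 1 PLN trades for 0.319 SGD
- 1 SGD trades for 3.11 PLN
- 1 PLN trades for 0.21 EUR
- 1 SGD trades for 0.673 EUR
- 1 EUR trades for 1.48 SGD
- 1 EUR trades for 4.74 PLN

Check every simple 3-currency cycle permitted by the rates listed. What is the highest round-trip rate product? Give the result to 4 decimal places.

SGD→EUR→PLN→SGD: 0.673 × 4.74 × 0.319 = 1.01762
SGD→PLN→EUR→SGD: 3.11 × 0.21 × 1.48 = 0.96659
Maximum is SGD→EUR→PLN→SGD at 1.0176; arbitrage exists.

1.0176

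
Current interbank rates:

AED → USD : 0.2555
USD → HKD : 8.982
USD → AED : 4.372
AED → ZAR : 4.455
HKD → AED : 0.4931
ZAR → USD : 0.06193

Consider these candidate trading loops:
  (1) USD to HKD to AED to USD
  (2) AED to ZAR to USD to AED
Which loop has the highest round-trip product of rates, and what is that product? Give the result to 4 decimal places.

1.2062

(1) 8.982 × 0.4931 × 0.2555 = 1.13162
(2) 4.455 × 0.06193 × 4.372 = 1.20623
Highest is cycle (2) at 1.2062 (>1, arbitrage).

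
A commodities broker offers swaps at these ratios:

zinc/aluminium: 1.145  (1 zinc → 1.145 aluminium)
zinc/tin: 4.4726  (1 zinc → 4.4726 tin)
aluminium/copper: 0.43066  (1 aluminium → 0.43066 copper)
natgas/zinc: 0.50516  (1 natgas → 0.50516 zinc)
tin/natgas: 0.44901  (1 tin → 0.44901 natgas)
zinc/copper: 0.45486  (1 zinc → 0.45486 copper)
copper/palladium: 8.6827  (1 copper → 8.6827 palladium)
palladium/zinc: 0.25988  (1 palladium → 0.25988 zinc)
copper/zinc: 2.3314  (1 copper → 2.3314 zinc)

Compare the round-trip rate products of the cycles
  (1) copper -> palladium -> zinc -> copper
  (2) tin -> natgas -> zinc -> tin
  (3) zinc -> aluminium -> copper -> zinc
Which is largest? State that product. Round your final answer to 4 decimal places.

1.1496

(1) 8.6827 × 0.25988 × 0.45486 = 1.02637
(2) 0.44901 × 0.50516 × 4.4726 = 1.01448
(3) 1.145 × 0.43066 × 2.3314 = 1.14963
Highest is cycle (3) at 1.1496 (>1, arbitrage).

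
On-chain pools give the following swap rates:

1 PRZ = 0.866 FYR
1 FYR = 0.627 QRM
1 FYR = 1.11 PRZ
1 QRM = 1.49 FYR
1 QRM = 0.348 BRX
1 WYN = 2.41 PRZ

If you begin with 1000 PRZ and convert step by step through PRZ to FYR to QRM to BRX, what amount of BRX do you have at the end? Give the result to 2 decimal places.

1000 PRZ × 0.866 = 866 FYR
866 FYR × 0.627 = 542.982 QRM
542.982 QRM × 0.348 = 188.957736 BRX

188.96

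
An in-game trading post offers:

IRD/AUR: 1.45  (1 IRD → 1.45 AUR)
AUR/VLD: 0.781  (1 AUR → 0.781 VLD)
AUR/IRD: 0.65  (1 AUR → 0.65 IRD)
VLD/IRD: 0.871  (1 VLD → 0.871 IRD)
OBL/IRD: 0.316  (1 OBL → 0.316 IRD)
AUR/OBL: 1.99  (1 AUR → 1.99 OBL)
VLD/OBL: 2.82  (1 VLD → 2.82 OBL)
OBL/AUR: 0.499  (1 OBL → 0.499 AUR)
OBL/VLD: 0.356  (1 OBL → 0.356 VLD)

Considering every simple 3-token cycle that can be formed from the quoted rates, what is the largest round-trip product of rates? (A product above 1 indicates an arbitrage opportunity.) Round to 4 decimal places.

AUR→VLD→OBL→AUR: 0.781 × 2.82 × 0.499 = 1.09901
IRD→AUR→VLD→IRD: 1.45 × 0.781 × 0.871 = 0.98636
IRD→AUR→OBL→IRD: 1.45 × 1.99 × 0.316 = 0.91182
Maximum is AUR→VLD→OBL→AUR at 1.0990; arbitrage exists.

1.0990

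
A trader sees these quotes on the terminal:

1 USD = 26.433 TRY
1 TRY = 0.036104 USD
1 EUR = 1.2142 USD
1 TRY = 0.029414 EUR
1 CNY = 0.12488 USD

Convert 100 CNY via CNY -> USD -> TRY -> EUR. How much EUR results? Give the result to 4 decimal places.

9.7094

100 CNY × 0.12488 = 12.488 USD
12.488 USD × 26.433 = 330.095304 TRY
330.095304 TRY × 0.029414 = 9.709423271856 EUR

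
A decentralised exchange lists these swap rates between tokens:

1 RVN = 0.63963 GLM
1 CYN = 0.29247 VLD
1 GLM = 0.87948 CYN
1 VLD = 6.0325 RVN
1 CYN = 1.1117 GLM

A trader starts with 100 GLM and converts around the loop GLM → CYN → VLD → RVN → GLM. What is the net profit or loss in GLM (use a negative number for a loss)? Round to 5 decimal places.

100 GLM × 0.87948 = 87.948 CYN
87.948 CYN × 0.29247 = 25.72215156 VLD
25.72215156 VLD × 6.0325 = 155.1688792857 RVN
155.1688792857 RVN × 0.63963 = 99.250670257512291 GLM
Net change: 99.250670257512291 − 100 = -0.749329742487709 GLM

-0.74933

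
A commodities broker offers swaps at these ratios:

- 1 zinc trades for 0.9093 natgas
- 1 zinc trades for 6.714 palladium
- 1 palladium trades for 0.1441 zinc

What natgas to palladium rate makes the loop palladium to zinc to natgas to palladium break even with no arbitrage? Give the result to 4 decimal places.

Known legs of the cycle: 0.1441 × 0.9093 = 0.13103013
For no arbitrage the full-cycle product must be 1, so the missing rate is 1 / 0.13103013 ≈ 7.631832.

7.6318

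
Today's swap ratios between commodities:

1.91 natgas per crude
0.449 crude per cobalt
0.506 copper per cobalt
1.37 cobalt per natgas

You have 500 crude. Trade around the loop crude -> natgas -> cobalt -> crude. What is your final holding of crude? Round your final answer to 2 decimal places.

500 crude × 1.91 = 955 natgas
955 natgas × 1.37 = 1308.35 cobalt
1308.35 cobalt × 0.449 = 587.44915 crude

587.45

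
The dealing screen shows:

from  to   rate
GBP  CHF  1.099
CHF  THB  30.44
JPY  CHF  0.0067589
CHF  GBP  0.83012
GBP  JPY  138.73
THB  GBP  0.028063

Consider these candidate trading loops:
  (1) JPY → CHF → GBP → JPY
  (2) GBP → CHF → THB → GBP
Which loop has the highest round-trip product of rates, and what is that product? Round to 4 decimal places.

0.9388

(1) 0.0067589 × 0.83012 × 138.73 = 0.77837
(2) 1.099 × 30.44 × 0.028063 = 0.93881
Highest is cycle (2) at 0.9388 (≤1, no arbitrage).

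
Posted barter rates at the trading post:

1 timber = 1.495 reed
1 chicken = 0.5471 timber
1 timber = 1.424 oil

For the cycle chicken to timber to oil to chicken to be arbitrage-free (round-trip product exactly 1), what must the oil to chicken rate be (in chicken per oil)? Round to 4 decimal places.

Known legs of the cycle: 0.5471 × 1.424 = 0.7790704
For no arbitrage the full-cycle product must be 1, so the missing rate is 1 / 0.7790704 ≈ 1.283581.

1.2836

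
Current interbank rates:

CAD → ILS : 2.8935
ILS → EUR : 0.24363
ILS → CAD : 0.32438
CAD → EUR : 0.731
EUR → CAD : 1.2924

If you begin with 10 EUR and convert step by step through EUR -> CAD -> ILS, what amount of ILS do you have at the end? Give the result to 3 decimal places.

37.396

10 EUR × 1.2924 = 12.924 CAD
12.924 CAD × 2.8935 = 37.395594 ILS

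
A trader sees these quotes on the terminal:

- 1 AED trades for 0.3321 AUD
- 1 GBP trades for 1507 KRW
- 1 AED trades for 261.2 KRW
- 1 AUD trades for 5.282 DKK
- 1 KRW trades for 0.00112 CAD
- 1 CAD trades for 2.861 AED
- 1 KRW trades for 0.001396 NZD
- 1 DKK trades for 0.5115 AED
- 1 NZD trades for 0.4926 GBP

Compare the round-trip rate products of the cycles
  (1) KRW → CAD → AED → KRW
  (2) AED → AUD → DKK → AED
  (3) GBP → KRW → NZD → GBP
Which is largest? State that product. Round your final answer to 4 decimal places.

1.0363

(1) 0.00112 × 2.861 × 261.2 = 0.83697
(2) 0.3321 × 5.282 × 0.5115 = 0.89725
(3) 1507 × 0.001396 × 0.4926 = 1.03632
Highest is cycle (3) at 1.0363 (>1, arbitrage).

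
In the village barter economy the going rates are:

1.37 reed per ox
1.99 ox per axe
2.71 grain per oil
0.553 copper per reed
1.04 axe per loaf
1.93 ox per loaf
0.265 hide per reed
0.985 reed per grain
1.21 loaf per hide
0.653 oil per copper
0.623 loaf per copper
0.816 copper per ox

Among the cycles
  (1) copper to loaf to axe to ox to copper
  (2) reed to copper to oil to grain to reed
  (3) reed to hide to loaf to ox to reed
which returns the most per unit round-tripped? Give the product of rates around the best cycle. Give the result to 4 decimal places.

1.0521

(1) 0.623 × 1.04 × 1.99 × 0.816 = 1.05212
(2) 0.553 × 0.653 × 2.71 × 0.985 = 0.96393
(3) 0.265 × 1.21 × 1.93 × 1.37 = 0.84783
Highest is cycle (1) at 1.0521 (>1, arbitrage).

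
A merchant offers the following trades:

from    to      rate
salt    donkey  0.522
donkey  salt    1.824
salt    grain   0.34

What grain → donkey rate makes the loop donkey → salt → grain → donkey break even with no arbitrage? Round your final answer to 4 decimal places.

Known legs of the cycle: 1.824 × 0.34 = 0.62016
For no arbitrage the full-cycle product must be 1, so the missing rate is 1 / 0.62016 ≈ 1.612487.

1.6125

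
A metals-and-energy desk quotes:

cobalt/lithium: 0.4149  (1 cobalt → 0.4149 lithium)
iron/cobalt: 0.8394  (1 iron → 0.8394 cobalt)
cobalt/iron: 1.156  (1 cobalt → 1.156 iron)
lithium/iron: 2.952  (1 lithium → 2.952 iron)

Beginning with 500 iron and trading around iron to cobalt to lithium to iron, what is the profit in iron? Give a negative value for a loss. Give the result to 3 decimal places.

500 iron × 0.8394 = 419.7 cobalt
419.7 cobalt × 0.4149 = 174.13353 lithium
174.13353 lithium × 2.952 = 514.04218056 iron
Net change: 514.04218056 − 500 = 14.04218056 iron

14.042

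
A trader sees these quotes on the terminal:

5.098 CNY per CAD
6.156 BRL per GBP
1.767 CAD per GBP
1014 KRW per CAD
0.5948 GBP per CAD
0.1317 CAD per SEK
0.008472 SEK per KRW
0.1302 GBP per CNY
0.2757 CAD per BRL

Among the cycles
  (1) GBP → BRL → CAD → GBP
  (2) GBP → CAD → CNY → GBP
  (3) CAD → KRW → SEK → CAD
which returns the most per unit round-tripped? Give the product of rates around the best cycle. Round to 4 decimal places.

1.1729

(1) 6.156 × 0.2757 × 0.5948 = 1.00950
(2) 1.767 × 5.098 × 0.1302 = 1.17286
(3) 1014 × 0.008472 × 0.1317 = 1.13138
Highest is cycle (2) at 1.1729 (>1, arbitrage).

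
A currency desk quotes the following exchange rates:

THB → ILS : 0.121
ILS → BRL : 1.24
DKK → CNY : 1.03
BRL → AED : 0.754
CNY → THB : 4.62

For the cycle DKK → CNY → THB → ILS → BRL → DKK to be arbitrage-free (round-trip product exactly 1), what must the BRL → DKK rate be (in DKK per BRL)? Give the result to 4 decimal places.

1.4006

Known legs of the cycle: 1.03 × 4.62 × 0.121 × 1.24 = 0.713980344
For no arbitrage the full-cycle product must be 1, so the missing rate is 1 / 0.713980344 ≈ 1.400599.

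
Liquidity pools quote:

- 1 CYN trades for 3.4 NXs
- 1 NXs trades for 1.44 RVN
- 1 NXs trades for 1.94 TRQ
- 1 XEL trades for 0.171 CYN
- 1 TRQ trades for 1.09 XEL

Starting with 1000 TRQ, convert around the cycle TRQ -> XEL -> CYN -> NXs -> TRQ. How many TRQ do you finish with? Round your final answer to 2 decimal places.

1229.43

1000 TRQ × 1.09 = 1090 XEL
1090 XEL × 0.171 = 186.39 CYN
186.39 CYN × 3.4 = 633.726 NXs
633.726 NXs × 1.94 = 1229.42844 TRQ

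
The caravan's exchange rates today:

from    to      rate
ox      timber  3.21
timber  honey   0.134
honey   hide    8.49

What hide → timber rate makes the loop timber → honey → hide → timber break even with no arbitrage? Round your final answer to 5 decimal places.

0.87900

Known legs of the cycle: 0.134 × 8.49 = 1.13766
For no arbitrage the full-cycle product must be 1, so the missing rate is 1 / 1.13766 ≈ 0.8789972.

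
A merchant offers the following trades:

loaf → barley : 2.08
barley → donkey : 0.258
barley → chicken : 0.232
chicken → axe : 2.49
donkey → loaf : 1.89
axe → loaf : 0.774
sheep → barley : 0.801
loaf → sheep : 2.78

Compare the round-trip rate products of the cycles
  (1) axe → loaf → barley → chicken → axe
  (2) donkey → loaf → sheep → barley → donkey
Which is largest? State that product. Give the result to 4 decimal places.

(1) 0.774 × 2.08 × 0.232 × 2.49 = 0.93002
(2) 1.89 × 2.78 × 0.801 × 0.258 = 1.08582
Highest is cycle (2) at 1.0858 (>1, arbitrage).

1.0858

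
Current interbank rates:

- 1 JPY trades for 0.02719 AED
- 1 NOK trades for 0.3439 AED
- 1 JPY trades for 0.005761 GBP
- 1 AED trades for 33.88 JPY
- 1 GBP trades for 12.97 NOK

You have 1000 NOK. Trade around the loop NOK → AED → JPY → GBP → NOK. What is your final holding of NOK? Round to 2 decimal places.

870.59

1000 NOK × 0.3439 = 343.9 AED
343.9 AED × 33.88 = 11651.332 JPY
11651.332 JPY × 0.005761 = 67.123323652 GBP
67.123323652 GBP × 12.97 = 870.58950776644 NOK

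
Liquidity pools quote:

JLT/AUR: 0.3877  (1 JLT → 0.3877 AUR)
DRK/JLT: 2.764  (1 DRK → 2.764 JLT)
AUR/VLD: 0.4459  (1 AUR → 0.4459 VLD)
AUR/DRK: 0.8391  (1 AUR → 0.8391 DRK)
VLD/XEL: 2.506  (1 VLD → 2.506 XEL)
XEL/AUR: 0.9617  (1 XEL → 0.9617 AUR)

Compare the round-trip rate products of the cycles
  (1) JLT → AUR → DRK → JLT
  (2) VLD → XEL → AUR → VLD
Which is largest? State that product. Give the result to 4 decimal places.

1.0746

(1) 0.3877 × 0.8391 × 2.764 = 0.89918
(2) 2.506 × 0.9617 × 0.4459 = 1.07463
Highest is cycle (2) at 1.0746 (>1, arbitrage).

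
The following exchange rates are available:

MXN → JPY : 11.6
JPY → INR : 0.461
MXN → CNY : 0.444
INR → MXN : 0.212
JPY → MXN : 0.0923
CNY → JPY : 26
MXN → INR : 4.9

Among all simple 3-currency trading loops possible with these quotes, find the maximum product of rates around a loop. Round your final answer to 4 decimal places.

JPY→INR→MXN→JPY: 0.461 × 0.212 × 11.6 = 1.13369
JPY→MXN→CNY→JPY: 0.0923 × 0.444 × 26 = 1.06551
Maximum is JPY→INR→MXN→JPY at 1.1337; arbitrage exists.

1.1337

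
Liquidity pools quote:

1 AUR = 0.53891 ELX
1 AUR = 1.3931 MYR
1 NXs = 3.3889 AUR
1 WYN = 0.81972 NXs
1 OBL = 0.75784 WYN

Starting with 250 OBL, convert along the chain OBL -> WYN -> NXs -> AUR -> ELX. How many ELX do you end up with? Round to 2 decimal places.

250 OBL × 0.75784 = 189.46 WYN
189.46 WYN × 0.81972 = 155.3041512 NXs
155.3041512 NXs × 3.3889 = 526.31023800168 AUR
526.31023800168 AUR × 0.53891 = 283.6338503614853688 ELX

283.63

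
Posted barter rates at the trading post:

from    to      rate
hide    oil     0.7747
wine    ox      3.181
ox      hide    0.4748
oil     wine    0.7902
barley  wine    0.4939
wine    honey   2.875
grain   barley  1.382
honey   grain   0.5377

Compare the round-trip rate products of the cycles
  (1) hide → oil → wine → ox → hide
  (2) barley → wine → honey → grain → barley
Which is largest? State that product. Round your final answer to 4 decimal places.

1.0552

(1) 0.7747 × 0.7902 × 3.181 × 0.4748 = 0.92458
(2) 0.4939 × 2.875 × 0.5377 × 1.382 = 1.05518
Highest is cycle (2) at 1.0552 (>1, arbitrage).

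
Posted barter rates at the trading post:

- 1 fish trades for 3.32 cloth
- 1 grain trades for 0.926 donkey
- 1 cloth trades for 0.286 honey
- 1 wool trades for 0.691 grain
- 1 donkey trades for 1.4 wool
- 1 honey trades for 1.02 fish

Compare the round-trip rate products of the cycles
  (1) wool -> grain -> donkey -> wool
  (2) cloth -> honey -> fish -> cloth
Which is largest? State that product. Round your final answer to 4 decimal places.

(1) 0.691 × 0.926 × 1.4 = 0.89581
(2) 0.286 × 1.02 × 3.32 = 0.96851
Highest is cycle (2) at 0.9685 (≤1, no arbitrage).

0.9685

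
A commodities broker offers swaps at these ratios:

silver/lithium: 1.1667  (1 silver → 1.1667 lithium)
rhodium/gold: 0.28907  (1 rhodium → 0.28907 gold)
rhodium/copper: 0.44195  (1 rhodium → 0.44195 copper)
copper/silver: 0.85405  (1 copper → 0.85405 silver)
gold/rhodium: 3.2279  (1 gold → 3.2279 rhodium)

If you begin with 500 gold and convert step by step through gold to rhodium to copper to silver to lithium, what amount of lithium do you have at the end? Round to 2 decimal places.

710.73

500 gold × 3.2279 = 1613.95 rhodium
1613.95 rhodium × 0.44195 = 713.2852025 copper
713.2852025 copper × 0.85405 = 609.181227195125 silver
609.181227195125 silver × 1.1667 = 710.7317377685523375 lithium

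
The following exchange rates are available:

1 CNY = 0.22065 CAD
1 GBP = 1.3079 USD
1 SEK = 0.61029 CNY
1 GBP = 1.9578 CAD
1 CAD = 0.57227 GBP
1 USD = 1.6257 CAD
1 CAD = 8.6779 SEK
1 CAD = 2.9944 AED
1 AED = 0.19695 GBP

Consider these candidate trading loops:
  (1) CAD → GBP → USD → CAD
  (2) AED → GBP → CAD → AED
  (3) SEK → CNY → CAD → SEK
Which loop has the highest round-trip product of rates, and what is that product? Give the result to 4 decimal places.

(1) 0.57227 × 1.3079 × 1.6257 = 1.21679
(2) 0.19695 × 1.9578 × 2.9944 = 1.15461
(3) 0.61029 × 0.22065 × 8.6779 = 1.16857
Highest is cycle (1) at 1.2168 (>1, arbitrage).

1.2168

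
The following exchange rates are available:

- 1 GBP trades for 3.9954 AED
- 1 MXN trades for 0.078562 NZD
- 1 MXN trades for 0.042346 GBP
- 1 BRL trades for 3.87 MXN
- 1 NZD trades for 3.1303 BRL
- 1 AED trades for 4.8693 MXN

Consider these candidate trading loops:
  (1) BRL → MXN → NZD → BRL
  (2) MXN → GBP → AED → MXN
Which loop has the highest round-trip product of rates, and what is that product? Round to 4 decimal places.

(1) 3.87 × 0.078562 × 3.1303 = 0.95172
(2) 0.042346 × 3.9954 × 4.8693 = 0.82383
Highest is cycle (1) at 0.9517 (≤1, no arbitrage).

0.9517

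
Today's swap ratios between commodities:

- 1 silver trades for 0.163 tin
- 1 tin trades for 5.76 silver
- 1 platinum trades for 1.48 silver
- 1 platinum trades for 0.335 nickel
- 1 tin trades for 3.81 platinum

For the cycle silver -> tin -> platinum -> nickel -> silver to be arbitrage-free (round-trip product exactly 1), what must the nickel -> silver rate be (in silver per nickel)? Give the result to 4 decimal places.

Known legs of the cycle: 0.163 × 3.81 × 0.335 = 0.20804505
For no arbitrage the full-cycle product must be 1, so the missing rate is 1 / 0.20804505 ≈ 4.806651.

4.8067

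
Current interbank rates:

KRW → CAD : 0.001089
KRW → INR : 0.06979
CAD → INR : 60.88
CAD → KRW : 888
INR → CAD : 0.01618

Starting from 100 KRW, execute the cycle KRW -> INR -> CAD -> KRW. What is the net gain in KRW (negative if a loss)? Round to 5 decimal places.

0.27316

100 KRW × 0.06979 = 6.979 INR
6.979 INR × 0.01618 = 0.11292022 CAD
0.11292022 CAD × 888 = 100.27315536 KRW
Net change: 100.27315536 − 100 = 0.27315536 KRW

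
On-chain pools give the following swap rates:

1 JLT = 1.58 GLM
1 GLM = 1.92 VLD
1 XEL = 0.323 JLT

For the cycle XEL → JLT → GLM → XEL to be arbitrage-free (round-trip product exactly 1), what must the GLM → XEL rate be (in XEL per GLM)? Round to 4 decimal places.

1.9595

Known legs of the cycle: 0.323 × 1.58 = 0.51034
For no arbitrage the full-cycle product must be 1, so the missing rate is 1 / 0.51034 ≈ 1.959478.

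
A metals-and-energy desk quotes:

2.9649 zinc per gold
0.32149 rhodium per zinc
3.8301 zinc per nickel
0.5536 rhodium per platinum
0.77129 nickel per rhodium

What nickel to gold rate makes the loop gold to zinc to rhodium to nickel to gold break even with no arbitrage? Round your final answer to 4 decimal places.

Known legs of the cycle: 2.9649 × 0.32149 × 0.77129 = 0.73518259932429
For no arbitrage the full-cycle product must be 1, so the missing rate is 1 / 0.73518259932429 ≈ 1.360206.

1.3602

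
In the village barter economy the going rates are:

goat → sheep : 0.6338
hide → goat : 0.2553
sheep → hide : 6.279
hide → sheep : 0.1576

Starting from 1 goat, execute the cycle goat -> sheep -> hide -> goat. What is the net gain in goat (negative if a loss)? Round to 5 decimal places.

1 goat × 0.6338 = 0.6338 sheep
0.6338 sheep × 6.279 = 3.9796302 hide
3.9796302 hide × 0.2553 = 1.01599959006 goat
Net change: 1.01599959006 − 1 = 0.01599959006 goat

0.01600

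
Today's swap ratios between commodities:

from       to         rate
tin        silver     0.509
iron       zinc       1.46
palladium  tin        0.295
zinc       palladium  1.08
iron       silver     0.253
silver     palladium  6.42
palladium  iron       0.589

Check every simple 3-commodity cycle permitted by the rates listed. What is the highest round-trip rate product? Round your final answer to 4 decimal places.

0.9640

tin→silver→palladium→tin: 0.509 × 6.42 × 0.295 = 0.96400
silver→palladium→iron→silver: 6.42 × 0.589 × 0.253 = 0.95669
zinc→palladium→iron→zinc: 1.08 × 0.589 × 1.46 = 0.92874
Maximum is tin→silver→palladium→tin at 0.9640; no arbitrage — every cycle loses value.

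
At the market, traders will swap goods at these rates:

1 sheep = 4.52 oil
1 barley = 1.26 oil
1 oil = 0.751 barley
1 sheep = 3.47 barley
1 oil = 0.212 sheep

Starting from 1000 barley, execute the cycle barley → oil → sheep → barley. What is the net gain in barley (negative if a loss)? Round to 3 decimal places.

-73.094

1000 barley × 1.26 = 1260 oil
1260 oil × 0.212 = 267.12 sheep
267.12 sheep × 3.47 = 926.9064 barley
Net change: 926.9064 − 1000 = -73.0936 barley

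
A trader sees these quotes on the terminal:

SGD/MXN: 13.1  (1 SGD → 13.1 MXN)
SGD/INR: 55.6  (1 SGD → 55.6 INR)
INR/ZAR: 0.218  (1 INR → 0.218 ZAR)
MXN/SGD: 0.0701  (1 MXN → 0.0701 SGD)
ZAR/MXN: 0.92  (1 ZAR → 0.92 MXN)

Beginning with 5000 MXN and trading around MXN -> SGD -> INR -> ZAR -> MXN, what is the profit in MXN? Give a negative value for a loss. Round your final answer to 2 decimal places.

5000 MXN × 0.0701 = 350.5 SGD
350.5 SGD × 55.6 = 19487.8 INR
19487.8 INR × 0.218 = 4248.3404 ZAR
4248.3404 ZAR × 0.92 = 3908.473168 MXN
Net change: 3908.473168 − 5000 = -1091.526832 MXN

-1091.53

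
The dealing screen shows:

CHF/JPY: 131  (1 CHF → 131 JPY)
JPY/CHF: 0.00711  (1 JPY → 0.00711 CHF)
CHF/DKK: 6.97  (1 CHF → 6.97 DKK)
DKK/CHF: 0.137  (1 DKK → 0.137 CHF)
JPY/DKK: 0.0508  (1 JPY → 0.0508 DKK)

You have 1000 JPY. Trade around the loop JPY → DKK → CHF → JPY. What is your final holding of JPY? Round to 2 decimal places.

1000 JPY × 0.0508 = 50.8 DKK
50.8 DKK × 0.137 = 6.9596 CHF
6.9596 CHF × 131 = 911.7076 JPY

911.71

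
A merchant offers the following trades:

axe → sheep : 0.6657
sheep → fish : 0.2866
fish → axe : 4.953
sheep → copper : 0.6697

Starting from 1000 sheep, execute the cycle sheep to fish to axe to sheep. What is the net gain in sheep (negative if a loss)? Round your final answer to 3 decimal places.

1000 sheep × 0.2866 = 286.6 fish
286.6 fish × 4.953 = 1419.5298 axe
1419.5298 axe × 0.6657 = 944.98098786 sheep
Net change: 944.98098786 − 1000 = -55.01901214 sheep

-55.019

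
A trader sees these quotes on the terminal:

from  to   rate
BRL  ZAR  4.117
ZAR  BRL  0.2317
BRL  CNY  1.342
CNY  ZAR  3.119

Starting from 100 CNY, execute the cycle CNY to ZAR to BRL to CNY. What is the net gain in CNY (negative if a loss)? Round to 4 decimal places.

-3.0174

100 CNY × 3.119 = 311.9 ZAR
311.9 ZAR × 0.2317 = 72.26723 BRL
72.26723 BRL × 1.342 = 96.98262266 CNY
Net change: 96.98262266 − 100 = -3.01737734 CNY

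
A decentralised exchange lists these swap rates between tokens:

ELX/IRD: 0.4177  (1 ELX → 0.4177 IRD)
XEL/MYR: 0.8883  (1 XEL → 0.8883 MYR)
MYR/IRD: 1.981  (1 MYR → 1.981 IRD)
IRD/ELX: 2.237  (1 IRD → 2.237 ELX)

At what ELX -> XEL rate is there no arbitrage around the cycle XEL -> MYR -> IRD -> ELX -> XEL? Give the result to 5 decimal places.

Known legs of the cycle: 0.8883 × 1.981 × 2.237 = 3.9364987851
For no arbitrage the full-cycle product must be 1, so the missing rate is 1 / 3.9364987851 ≈ 0.2540328.

0.25403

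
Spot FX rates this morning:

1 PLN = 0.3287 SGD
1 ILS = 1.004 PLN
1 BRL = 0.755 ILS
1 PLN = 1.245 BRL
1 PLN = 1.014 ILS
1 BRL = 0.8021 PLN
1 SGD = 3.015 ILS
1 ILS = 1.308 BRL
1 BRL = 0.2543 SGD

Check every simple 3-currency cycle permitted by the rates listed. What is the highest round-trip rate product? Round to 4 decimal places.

1.0638

ILS→BRL→PLN→ILS: 1.308 × 0.8021 × 1.014 = 1.06383
ILS→BRL→SGD→ILS: 1.308 × 0.2543 × 3.015 = 1.00286
ILS→PLN→SGD→ILS: 1.004 × 0.3287 × 3.015 = 0.99499
ILS→PLN→BRL→ILS: 1.004 × 1.245 × 0.755 = 0.94373
Maximum is ILS→BRL→PLN→ILS at 1.0638; arbitrage exists.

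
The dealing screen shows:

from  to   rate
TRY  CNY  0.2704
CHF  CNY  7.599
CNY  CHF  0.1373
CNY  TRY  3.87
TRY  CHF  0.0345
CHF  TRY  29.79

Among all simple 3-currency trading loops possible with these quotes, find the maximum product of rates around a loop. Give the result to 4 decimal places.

1.1060

TRY→CNY→CHF→TRY: 0.2704 × 0.1373 × 29.79 = 1.10598
TRY→CHF→CNY→TRY: 0.0345 × 7.599 × 3.87 = 1.01458
Maximum is TRY→CNY→CHF→TRY at 1.1060; arbitrage exists.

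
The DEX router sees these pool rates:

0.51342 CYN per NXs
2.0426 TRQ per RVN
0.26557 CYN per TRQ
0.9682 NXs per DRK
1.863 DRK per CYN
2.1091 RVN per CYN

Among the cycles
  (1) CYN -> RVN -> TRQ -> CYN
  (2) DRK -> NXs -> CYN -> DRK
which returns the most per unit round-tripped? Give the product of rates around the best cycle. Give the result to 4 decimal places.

1.1441

(1) 2.1091 × 2.0426 × 0.26557 = 1.14409
(2) 0.9682 × 0.51342 × 1.863 = 0.92608
Highest is cycle (1) at 1.1441 (>1, arbitrage).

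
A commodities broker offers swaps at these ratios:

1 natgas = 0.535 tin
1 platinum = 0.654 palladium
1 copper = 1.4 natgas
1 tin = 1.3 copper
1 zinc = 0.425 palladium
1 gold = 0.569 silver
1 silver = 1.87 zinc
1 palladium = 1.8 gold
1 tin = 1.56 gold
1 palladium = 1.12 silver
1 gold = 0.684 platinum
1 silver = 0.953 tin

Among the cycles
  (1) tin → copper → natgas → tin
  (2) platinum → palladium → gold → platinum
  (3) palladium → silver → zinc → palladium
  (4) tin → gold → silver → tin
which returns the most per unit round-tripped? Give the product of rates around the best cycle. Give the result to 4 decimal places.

0.9737

(1) 1.3 × 1.4 × 0.535 = 0.97370
(2) 0.654 × 1.8 × 0.684 = 0.80520
(3) 1.12 × 1.87 × 0.425 = 0.89012
(4) 1.56 × 0.569 × 0.953 = 0.84592
Highest is cycle (1) at 0.9737 (≤1, no arbitrage).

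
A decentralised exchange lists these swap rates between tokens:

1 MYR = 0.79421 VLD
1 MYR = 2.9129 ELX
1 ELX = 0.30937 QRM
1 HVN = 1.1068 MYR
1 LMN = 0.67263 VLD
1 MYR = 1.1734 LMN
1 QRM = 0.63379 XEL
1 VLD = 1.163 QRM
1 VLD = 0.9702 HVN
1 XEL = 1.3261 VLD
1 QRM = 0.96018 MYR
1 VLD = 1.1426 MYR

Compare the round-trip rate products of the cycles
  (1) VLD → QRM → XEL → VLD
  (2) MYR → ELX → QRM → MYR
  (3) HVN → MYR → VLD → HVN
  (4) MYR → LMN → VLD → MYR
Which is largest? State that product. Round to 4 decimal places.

0.9775

(1) 1.163 × 0.63379 × 1.3261 = 0.97747
(2) 2.9129 × 0.30937 × 0.96018 = 0.86528
(3) 1.1068 × 0.79421 × 0.9702 = 0.85284
(4) 1.1734 × 0.67263 × 1.1426 = 0.90181
Highest is cycle (1) at 0.9775 (≤1, no arbitrage).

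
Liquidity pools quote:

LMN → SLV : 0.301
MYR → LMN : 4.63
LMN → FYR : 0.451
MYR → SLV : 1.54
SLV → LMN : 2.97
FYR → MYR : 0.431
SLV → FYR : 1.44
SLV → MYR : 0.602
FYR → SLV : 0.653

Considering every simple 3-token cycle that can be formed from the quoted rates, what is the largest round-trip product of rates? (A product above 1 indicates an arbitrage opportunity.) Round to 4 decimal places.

0.9558

SLV→FYR→MYR→SLV: 1.44 × 0.431 × 1.54 = 0.95579
FYR→MYR→LMN→FYR: 0.431 × 4.63 × 0.451 = 0.89998
SLV→LMN→FYR→SLV: 2.97 × 0.451 × 0.653 = 0.87467
SLV→MYR→LMN→SLV: 0.602 × 4.63 × 0.301 = 0.83897
Maximum is SLV→FYR→MYR→SLV at 0.9558; no arbitrage — every cycle loses value.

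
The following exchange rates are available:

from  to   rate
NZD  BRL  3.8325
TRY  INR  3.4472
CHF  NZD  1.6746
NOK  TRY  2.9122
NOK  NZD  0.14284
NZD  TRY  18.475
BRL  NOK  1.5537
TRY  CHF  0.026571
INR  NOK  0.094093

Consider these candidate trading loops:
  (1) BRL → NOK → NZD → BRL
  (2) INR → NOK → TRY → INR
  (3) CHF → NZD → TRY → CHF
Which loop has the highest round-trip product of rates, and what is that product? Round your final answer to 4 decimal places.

(1) 1.5537 × 0.14284 × 3.8325 = 0.85055
(2) 0.094093 × 2.9122 × 3.4472 = 0.94459
(3) 1.6746 × 18.475 × 0.026571 = 0.82206
Highest is cycle (2) at 0.9446 (≤1, no arbitrage).

0.9446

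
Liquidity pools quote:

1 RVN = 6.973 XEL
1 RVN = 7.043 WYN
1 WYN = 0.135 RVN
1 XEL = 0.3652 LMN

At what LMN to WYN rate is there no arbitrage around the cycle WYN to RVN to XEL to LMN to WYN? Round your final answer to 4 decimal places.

Known legs of the cycle: 0.135 × 6.973 × 0.3652 = 0.343782846
For no arbitrage the full-cycle product must be 1, so the missing rate is 1 / 0.343782846 ≈ 2.908813.

2.9088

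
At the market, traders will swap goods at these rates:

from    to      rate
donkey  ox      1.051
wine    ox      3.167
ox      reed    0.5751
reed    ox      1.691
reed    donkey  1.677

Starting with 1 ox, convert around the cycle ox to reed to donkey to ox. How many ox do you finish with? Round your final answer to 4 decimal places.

1.0136

1 ox × 0.5751 = 0.5751 reed
0.5751 reed × 1.677 = 0.9644427 donkey
0.9644427 donkey × 1.051 = 1.0136292777 ox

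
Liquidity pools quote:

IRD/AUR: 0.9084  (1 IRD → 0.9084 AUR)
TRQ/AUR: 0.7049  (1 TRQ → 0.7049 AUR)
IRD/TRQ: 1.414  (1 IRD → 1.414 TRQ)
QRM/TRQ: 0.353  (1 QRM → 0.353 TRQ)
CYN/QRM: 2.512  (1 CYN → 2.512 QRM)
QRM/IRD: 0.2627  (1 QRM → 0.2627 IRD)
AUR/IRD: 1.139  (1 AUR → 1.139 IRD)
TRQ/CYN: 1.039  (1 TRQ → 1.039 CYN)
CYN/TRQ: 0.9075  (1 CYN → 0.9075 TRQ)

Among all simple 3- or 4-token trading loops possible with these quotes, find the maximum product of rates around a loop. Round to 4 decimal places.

TRQ→AUR→IRD→TRQ: 0.7049 × 1.139 × 1.414 = 1.13527
QRM→IRD→TRQ→CYN→QRM: 0.2627 × 1.414 × 1.039 × 2.512 = 0.96949
QRM→TRQ→CYN→QRM: 0.353 × 1.039 × 2.512 = 0.92132
Maximum is TRQ→AUR→IRD→TRQ at 1.1353; arbitrage exists.

1.1353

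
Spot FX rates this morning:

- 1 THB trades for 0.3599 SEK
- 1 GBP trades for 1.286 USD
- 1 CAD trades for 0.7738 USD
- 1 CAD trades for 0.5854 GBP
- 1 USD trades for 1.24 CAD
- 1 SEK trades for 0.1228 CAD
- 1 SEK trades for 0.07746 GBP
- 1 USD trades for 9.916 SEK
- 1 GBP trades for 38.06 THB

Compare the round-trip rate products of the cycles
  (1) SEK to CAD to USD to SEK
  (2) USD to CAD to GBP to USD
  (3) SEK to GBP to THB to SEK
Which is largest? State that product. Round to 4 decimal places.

(1) 0.1228 × 0.7738 × 9.916 = 0.94224
(2) 1.24 × 0.5854 × 1.286 = 0.93350
(3) 0.07746 × 38.06 × 0.3599 = 1.06103
Highest is cycle (3) at 1.0610 (>1, arbitrage).

1.0610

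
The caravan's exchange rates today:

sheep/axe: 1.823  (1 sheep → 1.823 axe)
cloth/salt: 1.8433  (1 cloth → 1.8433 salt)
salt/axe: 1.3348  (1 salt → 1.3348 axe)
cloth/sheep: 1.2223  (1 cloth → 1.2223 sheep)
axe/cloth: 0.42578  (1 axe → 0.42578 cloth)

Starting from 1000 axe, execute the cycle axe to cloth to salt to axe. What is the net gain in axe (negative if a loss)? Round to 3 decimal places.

1000 axe × 0.42578 = 425.78 cloth
425.78 cloth × 1.8433 = 784.840274 salt
784.840274 salt × 1.3348 = 1047.6047977352 axe
Net change: 1047.6047977352 − 1000 = 47.6047977352 axe

47.605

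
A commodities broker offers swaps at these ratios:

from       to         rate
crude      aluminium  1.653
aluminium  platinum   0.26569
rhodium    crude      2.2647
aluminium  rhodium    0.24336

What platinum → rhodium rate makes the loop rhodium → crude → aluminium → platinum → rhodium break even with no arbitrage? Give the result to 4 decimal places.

Known legs of the cycle: 2.2647 × 1.653 × 0.26569 = 0.994623560379
For no arbitrage the full-cycle product must be 1, so the missing rate is 1 / 0.994623560379 ≈ 1.005406.

1.0054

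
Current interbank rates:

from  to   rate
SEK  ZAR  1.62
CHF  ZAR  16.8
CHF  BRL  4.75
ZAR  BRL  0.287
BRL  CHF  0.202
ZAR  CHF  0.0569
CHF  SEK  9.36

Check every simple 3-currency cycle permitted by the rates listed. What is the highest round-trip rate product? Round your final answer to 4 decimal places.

ZAR→BRL→CHF→ZAR: 0.287 × 0.202 × 16.8 = 0.97396
ZAR→CHF→SEK→ZAR: 0.0569 × 9.36 × 1.62 = 0.86279
Maximum is ZAR→BRL→CHF→ZAR at 0.9740; no arbitrage — every cycle loses value.

0.9740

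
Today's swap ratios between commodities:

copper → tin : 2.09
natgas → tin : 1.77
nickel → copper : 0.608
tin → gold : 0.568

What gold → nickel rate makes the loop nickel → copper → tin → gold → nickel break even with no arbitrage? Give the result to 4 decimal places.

Known legs of the cycle: 0.608 × 2.09 × 0.568 = 0.72176896
For no arbitrage the full-cycle product must be 1, so the missing rate is 1 / 0.72176896 ≈ 1.385485.

1.3855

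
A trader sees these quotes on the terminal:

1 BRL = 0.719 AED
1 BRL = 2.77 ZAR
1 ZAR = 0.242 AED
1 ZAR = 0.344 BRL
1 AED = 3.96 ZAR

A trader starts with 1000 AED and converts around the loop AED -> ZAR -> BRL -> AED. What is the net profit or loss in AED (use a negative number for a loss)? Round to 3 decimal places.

-20.549

1000 AED × 3.96 = 3960 ZAR
3960 ZAR × 0.344 = 1362.24 BRL
1362.24 BRL × 0.719 = 979.45056 AED
Net change: 979.45056 − 1000 = -20.54944 AED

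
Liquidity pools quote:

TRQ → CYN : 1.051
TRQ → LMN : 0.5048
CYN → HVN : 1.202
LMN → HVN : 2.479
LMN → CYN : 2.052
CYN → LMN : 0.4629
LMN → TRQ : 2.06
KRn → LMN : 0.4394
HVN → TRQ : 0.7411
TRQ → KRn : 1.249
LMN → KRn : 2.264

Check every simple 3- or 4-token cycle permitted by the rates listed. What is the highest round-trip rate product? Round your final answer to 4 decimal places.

KRn→LMN→TRQ→KRn: 0.4394 × 2.06 × 1.249 = 1.13055
KRn→LMN→HVN→TRQ→KRn: 0.4394 × 2.479 × 0.7411 × 1.249 = 1.00827
LMN→TRQ→CYN→LMN: 2.06 × 1.051 × 0.4629 = 1.00221
TRQ→CYN→HVN→TRQ: 1.051 × 1.202 × 0.7411 = 0.93623
LMN→HVN→TRQ→LMN: 2.479 × 0.7411 × 0.5048 = 0.92741
LMN→CYN→HVN→TRQ→LMN: 2.052 × 1.202 × 0.7411 × 0.5048 = 0.92274
LMN→HVN→TRQ→CYN→LMN: 2.479 × 0.7411 × 1.051 × 0.4629 = 0.89381
Maximum is KRn→LMN→TRQ→KRn at 1.1305; arbitrage exists.

1.1305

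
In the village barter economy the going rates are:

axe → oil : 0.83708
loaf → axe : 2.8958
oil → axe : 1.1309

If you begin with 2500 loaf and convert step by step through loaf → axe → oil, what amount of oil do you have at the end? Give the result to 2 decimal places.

6060.04

2500 loaf × 2.8958 = 7239.5 axe
7239.5 axe × 0.83708 = 6060.04066 oil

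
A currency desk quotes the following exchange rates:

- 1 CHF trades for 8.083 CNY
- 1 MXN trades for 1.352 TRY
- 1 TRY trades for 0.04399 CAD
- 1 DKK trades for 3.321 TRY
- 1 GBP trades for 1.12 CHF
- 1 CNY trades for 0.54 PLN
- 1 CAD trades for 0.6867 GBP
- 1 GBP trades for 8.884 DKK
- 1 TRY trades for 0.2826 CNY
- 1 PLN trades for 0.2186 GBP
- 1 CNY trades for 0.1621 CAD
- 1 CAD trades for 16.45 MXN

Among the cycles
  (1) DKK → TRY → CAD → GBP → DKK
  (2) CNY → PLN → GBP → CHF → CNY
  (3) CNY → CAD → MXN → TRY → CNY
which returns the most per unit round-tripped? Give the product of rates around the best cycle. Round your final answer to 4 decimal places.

(1) 3.321 × 0.04399 × 0.6867 × 8.884 = 0.89125
(2) 0.54 × 0.2186 × 1.12 × 8.083 = 1.06865
(3) 0.1621 × 16.45 × 1.352 × 0.2826 = 1.01882
Highest is cycle (2) at 1.0686 (>1, arbitrage).

1.0686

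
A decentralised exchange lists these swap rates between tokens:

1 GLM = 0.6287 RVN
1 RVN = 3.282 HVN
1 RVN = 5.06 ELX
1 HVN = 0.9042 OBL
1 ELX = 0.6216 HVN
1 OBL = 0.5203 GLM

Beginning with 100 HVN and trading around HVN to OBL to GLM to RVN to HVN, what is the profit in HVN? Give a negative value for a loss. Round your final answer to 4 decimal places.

-2.9266

100 HVN × 0.9042 = 90.42 OBL
90.42 OBL × 0.5203 = 47.045526 GLM
47.045526 GLM × 0.6287 = 29.5775221962 RVN
29.5775221962 RVN × 3.282 = 97.0734278479284 HVN
Net change: 97.0734278479284 − 100 = -2.9265721520716 HVN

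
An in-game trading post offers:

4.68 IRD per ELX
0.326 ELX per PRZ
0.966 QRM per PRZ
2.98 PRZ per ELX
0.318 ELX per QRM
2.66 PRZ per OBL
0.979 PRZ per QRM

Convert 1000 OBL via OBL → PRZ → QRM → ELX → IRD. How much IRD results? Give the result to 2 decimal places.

1000 OBL × 2.66 = 2660 PRZ
2660 PRZ × 0.966 = 2569.56 QRM
2569.56 QRM × 0.318 = 817.12008 ELX
817.12008 ELX × 4.68 = 3824.1219744 IRD

3824.12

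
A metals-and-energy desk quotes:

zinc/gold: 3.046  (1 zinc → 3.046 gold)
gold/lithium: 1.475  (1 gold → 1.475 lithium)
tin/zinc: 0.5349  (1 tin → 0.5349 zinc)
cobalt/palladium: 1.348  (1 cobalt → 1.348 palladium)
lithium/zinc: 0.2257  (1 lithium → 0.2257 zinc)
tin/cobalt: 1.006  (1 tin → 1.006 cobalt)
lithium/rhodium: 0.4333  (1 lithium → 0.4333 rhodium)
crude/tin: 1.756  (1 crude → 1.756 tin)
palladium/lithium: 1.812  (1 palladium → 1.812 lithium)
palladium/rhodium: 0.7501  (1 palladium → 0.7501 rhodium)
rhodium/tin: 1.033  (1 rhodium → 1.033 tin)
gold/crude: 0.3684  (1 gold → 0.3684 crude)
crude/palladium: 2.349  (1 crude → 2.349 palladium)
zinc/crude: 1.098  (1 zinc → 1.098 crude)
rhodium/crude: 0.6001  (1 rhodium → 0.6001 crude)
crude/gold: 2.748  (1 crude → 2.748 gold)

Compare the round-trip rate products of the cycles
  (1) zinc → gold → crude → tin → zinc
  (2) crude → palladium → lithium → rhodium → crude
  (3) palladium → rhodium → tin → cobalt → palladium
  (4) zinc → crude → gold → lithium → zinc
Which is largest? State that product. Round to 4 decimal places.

1.1068

(1) 3.046 × 0.3684 × 1.756 × 0.5349 = 1.05401
(2) 2.349 × 1.812 × 0.4333 × 0.6001 = 1.10676
(3) 0.7501 × 1.033 × 1.006 × 1.348 = 1.05077
(4) 1.098 × 2.748 × 1.475 × 0.2257 = 1.00448
Highest is cycle (2) at 1.1068 (>1, arbitrage).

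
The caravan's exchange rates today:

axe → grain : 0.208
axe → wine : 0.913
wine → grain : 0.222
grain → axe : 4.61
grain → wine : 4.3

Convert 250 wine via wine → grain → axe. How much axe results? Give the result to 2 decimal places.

250 wine × 0.222 = 55.5 grain
55.5 grain × 4.61 = 255.855 axe

255.86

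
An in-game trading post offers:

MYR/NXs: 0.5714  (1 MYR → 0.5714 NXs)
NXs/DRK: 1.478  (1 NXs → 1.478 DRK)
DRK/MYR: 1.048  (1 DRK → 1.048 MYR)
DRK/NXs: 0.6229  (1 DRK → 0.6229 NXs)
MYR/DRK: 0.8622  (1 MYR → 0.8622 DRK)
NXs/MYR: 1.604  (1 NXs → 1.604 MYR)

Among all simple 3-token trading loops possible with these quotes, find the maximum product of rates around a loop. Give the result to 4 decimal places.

NXs→DRK→MYR→NXs: 1.478 × 1.048 × 0.5714 = 0.88507
NXs→MYR→DRK→NXs: 1.604 × 0.8622 × 0.6229 = 0.86145
Maximum is NXs→DRK→MYR→NXs at 0.8851; no arbitrage — every cycle loses value.

0.8851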